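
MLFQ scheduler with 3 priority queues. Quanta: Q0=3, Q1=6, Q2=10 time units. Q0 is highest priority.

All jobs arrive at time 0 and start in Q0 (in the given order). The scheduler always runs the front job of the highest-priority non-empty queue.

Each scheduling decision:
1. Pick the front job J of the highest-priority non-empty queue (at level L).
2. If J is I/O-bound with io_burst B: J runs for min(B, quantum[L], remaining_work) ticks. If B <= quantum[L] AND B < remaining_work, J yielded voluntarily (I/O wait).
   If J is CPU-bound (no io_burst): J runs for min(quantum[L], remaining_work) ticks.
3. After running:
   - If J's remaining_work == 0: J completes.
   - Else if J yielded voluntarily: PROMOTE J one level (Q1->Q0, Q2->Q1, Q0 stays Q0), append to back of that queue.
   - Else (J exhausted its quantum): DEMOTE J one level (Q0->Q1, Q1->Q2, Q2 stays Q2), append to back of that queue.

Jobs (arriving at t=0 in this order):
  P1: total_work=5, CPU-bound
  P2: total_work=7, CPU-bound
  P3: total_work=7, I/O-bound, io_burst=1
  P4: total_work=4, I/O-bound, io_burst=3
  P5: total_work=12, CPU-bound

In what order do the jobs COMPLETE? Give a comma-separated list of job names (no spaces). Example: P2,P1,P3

t=0-3: P1@Q0 runs 3, rem=2, quantum used, demote→Q1. Q0=[P2,P3,P4,P5] Q1=[P1] Q2=[]
t=3-6: P2@Q0 runs 3, rem=4, quantum used, demote→Q1. Q0=[P3,P4,P5] Q1=[P1,P2] Q2=[]
t=6-7: P3@Q0 runs 1, rem=6, I/O yield, promote→Q0. Q0=[P4,P5,P3] Q1=[P1,P2] Q2=[]
t=7-10: P4@Q0 runs 3, rem=1, I/O yield, promote→Q0. Q0=[P5,P3,P4] Q1=[P1,P2] Q2=[]
t=10-13: P5@Q0 runs 3, rem=9, quantum used, demote→Q1. Q0=[P3,P4] Q1=[P1,P2,P5] Q2=[]
t=13-14: P3@Q0 runs 1, rem=5, I/O yield, promote→Q0. Q0=[P4,P3] Q1=[P1,P2,P5] Q2=[]
t=14-15: P4@Q0 runs 1, rem=0, completes. Q0=[P3] Q1=[P1,P2,P5] Q2=[]
t=15-16: P3@Q0 runs 1, rem=4, I/O yield, promote→Q0. Q0=[P3] Q1=[P1,P2,P5] Q2=[]
t=16-17: P3@Q0 runs 1, rem=3, I/O yield, promote→Q0. Q0=[P3] Q1=[P1,P2,P5] Q2=[]
t=17-18: P3@Q0 runs 1, rem=2, I/O yield, promote→Q0. Q0=[P3] Q1=[P1,P2,P5] Q2=[]
t=18-19: P3@Q0 runs 1, rem=1, I/O yield, promote→Q0. Q0=[P3] Q1=[P1,P2,P5] Q2=[]
t=19-20: P3@Q0 runs 1, rem=0, completes. Q0=[] Q1=[P1,P2,P5] Q2=[]
t=20-22: P1@Q1 runs 2, rem=0, completes. Q0=[] Q1=[P2,P5] Q2=[]
t=22-26: P2@Q1 runs 4, rem=0, completes. Q0=[] Q1=[P5] Q2=[]
t=26-32: P5@Q1 runs 6, rem=3, quantum used, demote→Q2. Q0=[] Q1=[] Q2=[P5]
t=32-35: P5@Q2 runs 3, rem=0, completes. Q0=[] Q1=[] Q2=[]

Answer: P4,P3,P1,P2,P5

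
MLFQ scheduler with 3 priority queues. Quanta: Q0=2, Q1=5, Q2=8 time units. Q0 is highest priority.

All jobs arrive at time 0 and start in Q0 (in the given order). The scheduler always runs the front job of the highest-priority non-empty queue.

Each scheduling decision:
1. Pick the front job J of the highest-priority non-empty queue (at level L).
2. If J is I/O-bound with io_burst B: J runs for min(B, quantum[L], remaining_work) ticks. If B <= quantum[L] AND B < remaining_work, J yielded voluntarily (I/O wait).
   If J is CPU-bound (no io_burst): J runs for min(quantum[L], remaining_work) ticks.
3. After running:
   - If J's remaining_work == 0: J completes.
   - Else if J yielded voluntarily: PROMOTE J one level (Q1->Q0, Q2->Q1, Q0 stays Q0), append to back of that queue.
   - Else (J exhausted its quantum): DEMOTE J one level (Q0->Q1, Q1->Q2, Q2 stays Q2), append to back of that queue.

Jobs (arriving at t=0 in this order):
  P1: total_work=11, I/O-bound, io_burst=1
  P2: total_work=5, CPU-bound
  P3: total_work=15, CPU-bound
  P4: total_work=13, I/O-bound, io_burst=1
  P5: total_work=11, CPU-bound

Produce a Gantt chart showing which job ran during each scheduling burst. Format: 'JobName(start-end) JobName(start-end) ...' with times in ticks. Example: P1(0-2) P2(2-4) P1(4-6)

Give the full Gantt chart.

Answer: P1(0-1) P2(1-3) P3(3-5) P4(5-6) P5(6-8) P1(8-9) P4(9-10) P1(10-11) P4(11-12) P1(12-13) P4(13-14) P1(14-15) P4(15-16) P1(16-17) P4(17-18) P1(18-19) P4(19-20) P1(20-21) P4(21-22) P1(22-23) P4(23-24) P1(24-25) P4(25-26) P1(26-27) P4(27-28) P4(28-29) P4(29-30) P2(30-33) P3(33-38) P5(38-43) P3(43-51) P5(51-55)

Derivation:
t=0-1: P1@Q0 runs 1, rem=10, I/O yield, promote→Q0. Q0=[P2,P3,P4,P5,P1] Q1=[] Q2=[]
t=1-3: P2@Q0 runs 2, rem=3, quantum used, demote→Q1. Q0=[P3,P4,P5,P1] Q1=[P2] Q2=[]
t=3-5: P3@Q0 runs 2, rem=13, quantum used, demote→Q1. Q0=[P4,P5,P1] Q1=[P2,P3] Q2=[]
t=5-6: P4@Q0 runs 1, rem=12, I/O yield, promote→Q0. Q0=[P5,P1,P4] Q1=[P2,P3] Q2=[]
t=6-8: P5@Q0 runs 2, rem=9, quantum used, demote→Q1. Q0=[P1,P4] Q1=[P2,P3,P5] Q2=[]
t=8-9: P1@Q0 runs 1, rem=9, I/O yield, promote→Q0. Q0=[P4,P1] Q1=[P2,P3,P5] Q2=[]
t=9-10: P4@Q0 runs 1, rem=11, I/O yield, promote→Q0. Q0=[P1,P4] Q1=[P2,P3,P5] Q2=[]
t=10-11: P1@Q0 runs 1, rem=8, I/O yield, promote→Q0. Q0=[P4,P1] Q1=[P2,P3,P5] Q2=[]
t=11-12: P4@Q0 runs 1, rem=10, I/O yield, promote→Q0. Q0=[P1,P4] Q1=[P2,P3,P5] Q2=[]
t=12-13: P1@Q0 runs 1, rem=7, I/O yield, promote→Q0. Q0=[P4,P1] Q1=[P2,P3,P5] Q2=[]
t=13-14: P4@Q0 runs 1, rem=9, I/O yield, promote→Q0. Q0=[P1,P4] Q1=[P2,P3,P5] Q2=[]
t=14-15: P1@Q0 runs 1, rem=6, I/O yield, promote→Q0. Q0=[P4,P1] Q1=[P2,P3,P5] Q2=[]
t=15-16: P4@Q0 runs 1, rem=8, I/O yield, promote→Q0. Q0=[P1,P4] Q1=[P2,P3,P5] Q2=[]
t=16-17: P1@Q0 runs 1, rem=5, I/O yield, promote→Q0. Q0=[P4,P1] Q1=[P2,P3,P5] Q2=[]
t=17-18: P4@Q0 runs 1, rem=7, I/O yield, promote→Q0. Q0=[P1,P4] Q1=[P2,P3,P5] Q2=[]
t=18-19: P1@Q0 runs 1, rem=4, I/O yield, promote→Q0. Q0=[P4,P1] Q1=[P2,P3,P5] Q2=[]
t=19-20: P4@Q0 runs 1, rem=6, I/O yield, promote→Q0. Q0=[P1,P4] Q1=[P2,P3,P5] Q2=[]
t=20-21: P1@Q0 runs 1, rem=3, I/O yield, promote→Q0. Q0=[P4,P1] Q1=[P2,P3,P5] Q2=[]
t=21-22: P4@Q0 runs 1, rem=5, I/O yield, promote→Q0. Q0=[P1,P4] Q1=[P2,P3,P5] Q2=[]
t=22-23: P1@Q0 runs 1, rem=2, I/O yield, promote→Q0. Q0=[P4,P1] Q1=[P2,P3,P5] Q2=[]
t=23-24: P4@Q0 runs 1, rem=4, I/O yield, promote→Q0. Q0=[P1,P4] Q1=[P2,P3,P5] Q2=[]
t=24-25: P1@Q0 runs 1, rem=1, I/O yield, promote→Q0. Q0=[P4,P1] Q1=[P2,P3,P5] Q2=[]
t=25-26: P4@Q0 runs 1, rem=3, I/O yield, promote→Q0. Q0=[P1,P4] Q1=[P2,P3,P5] Q2=[]
t=26-27: P1@Q0 runs 1, rem=0, completes. Q0=[P4] Q1=[P2,P3,P5] Q2=[]
t=27-28: P4@Q0 runs 1, rem=2, I/O yield, promote→Q0. Q0=[P4] Q1=[P2,P3,P5] Q2=[]
t=28-29: P4@Q0 runs 1, rem=1, I/O yield, promote→Q0. Q0=[P4] Q1=[P2,P3,P5] Q2=[]
t=29-30: P4@Q0 runs 1, rem=0, completes. Q0=[] Q1=[P2,P3,P5] Q2=[]
t=30-33: P2@Q1 runs 3, rem=0, completes. Q0=[] Q1=[P3,P5] Q2=[]
t=33-38: P3@Q1 runs 5, rem=8, quantum used, demote→Q2. Q0=[] Q1=[P5] Q2=[P3]
t=38-43: P5@Q1 runs 5, rem=4, quantum used, demote→Q2. Q0=[] Q1=[] Q2=[P3,P5]
t=43-51: P3@Q2 runs 8, rem=0, completes. Q0=[] Q1=[] Q2=[P5]
t=51-55: P5@Q2 runs 4, rem=0, completes. Q0=[] Q1=[] Q2=[]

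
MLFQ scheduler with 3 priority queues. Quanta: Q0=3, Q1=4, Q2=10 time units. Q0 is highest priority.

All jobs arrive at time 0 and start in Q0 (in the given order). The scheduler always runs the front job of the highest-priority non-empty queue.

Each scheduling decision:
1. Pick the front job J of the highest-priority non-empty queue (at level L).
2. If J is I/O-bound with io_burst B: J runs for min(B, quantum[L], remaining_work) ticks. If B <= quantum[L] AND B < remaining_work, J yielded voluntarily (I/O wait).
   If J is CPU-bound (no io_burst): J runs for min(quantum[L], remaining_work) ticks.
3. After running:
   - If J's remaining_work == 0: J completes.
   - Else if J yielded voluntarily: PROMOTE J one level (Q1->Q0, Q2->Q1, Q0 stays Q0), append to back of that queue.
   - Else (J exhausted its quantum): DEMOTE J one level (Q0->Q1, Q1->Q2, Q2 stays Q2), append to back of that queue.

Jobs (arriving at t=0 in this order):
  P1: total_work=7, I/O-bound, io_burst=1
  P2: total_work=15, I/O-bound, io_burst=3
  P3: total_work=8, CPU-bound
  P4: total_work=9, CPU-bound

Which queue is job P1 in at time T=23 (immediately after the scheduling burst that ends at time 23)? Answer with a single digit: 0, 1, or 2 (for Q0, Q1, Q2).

t=0-1: P1@Q0 runs 1, rem=6, I/O yield, promote→Q0. Q0=[P2,P3,P4,P1] Q1=[] Q2=[]
t=1-4: P2@Q0 runs 3, rem=12, I/O yield, promote→Q0. Q0=[P3,P4,P1,P2] Q1=[] Q2=[]
t=4-7: P3@Q0 runs 3, rem=5, quantum used, demote→Q1. Q0=[P4,P1,P2] Q1=[P3] Q2=[]
t=7-10: P4@Q0 runs 3, rem=6, quantum used, demote→Q1. Q0=[P1,P2] Q1=[P3,P4] Q2=[]
t=10-11: P1@Q0 runs 1, rem=5, I/O yield, promote→Q0. Q0=[P2,P1] Q1=[P3,P4] Q2=[]
t=11-14: P2@Q0 runs 3, rem=9, I/O yield, promote→Q0. Q0=[P1,P2] Q1=[P3,P4] Q2=[]
t=14-15: P1@Q0 runs 1, rem=4, I/O yield, promote→Q0. Q0=[P2,P1] Q1=[P3,P4] Q2=[]
t=15-18: P2@Q0 runs 3, rem=6, I/O yield, promote→Q0. Q0=[P1,P2] Q1=[P3,P4] Q2=[]
t=18-19: P1@Q0 runs 1, rem=3, I/O yield, promote→Q0. Q0=[P2,P1] Q1=[P3,P4] Q2=[]
t=19-22: P2@Q0 runs 3, rem=3, I/O yield, promote→Q0. Q0=[P1,P2] Q1=[P3,P4] Q2=[]
t=22-23: P1@Q0 runs 1, rem=2, I/O yield, promote→Q0. Q0=[P2,P1] Q1=[P3,P4] Q2=[]
t=23-26: P2@Q0 runs 3, rem=0, completes. Q0=[P1] Q1=[P3,P4] Q2=[]
t=26-27: P1@Q0 runs 1, rem=1, I/O yield, promote→Q0. Q0=[P1] Q1=[P3,P4] Q2=[]
t=27-28: P1@Q0 runs 1, rem=0, completes. Q0=[] Q1=[P3,P4] Q2=[]
t=28-32: P3@Q1 runs 4, rem=1, quantum used, demote→Q2. Q0=[] Q1=[P4] Q2=[P3]
t=32-36: P4@Q1 runs 4, rem=2, quantum used, demote→Q2. Q0=[] Q1=[] Q2=[P3,P4]
t=36-37: P3@Q2 runs 1, rem=0, completes. Q0=[] Q1=[] Q2=[P4]
t=37-39: P4@Q2 runs 2, rem=0, completes. Q0=[] Q1=[] Q2=[]

Answer: 0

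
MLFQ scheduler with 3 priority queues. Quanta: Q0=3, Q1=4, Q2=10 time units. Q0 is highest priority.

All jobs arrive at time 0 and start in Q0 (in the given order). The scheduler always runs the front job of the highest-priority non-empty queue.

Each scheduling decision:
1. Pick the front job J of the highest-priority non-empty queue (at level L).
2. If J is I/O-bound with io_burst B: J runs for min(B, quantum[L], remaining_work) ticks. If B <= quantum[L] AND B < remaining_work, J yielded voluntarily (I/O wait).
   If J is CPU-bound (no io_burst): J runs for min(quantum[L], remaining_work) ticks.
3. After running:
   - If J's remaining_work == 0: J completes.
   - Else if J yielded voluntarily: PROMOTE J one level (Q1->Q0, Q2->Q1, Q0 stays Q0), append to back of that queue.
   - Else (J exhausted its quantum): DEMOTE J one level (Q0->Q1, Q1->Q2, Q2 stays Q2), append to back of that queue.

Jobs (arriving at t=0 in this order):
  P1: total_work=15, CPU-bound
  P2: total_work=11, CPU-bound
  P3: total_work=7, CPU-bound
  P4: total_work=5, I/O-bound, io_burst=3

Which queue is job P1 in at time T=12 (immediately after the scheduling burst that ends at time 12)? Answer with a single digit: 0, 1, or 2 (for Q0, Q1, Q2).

t=0-3: P1@Q0 runs 3, rem=12, quantum used, demote→Q1. Q0=[P2,P3,P4] Q1=[P1] Q2=[]
t=3-6: P2@Q0 runs 3, rem=8, quantum used, demote→Q1. Q0=[P3,P4] Q1=[P1,P2] Q2=[]
t=6-9: P3@Q0 runs 3, rem=4, quantum used, demote→Q1. Q0=[P4] Q1=[P1,P2,P3] Q2=[]
t=9-12: P4@Q0 runs 3, rem=2, I/O yield, promote→Q0. Q0=[P4] Q1=[P1,P2,P3] Q2=[]
t=12-14: P4@Q0 runs 2, rem=0, completes. Q0=[] Q1=[P1,P2,P3] Q2=[]
t=14-18: P1@Q1 runs 4, rem=8, quantum used, demote→Q2. Q0=[] Q1=[P2,P3] Q2=[P1]
t=18-22: P2@Q1 runs 4, rem=4, quantum used, demote→Q2. Q0=[] Q1=[P3] Q2=[P1,P2]
t=22-26: P3@Q1 runs 4, rem=0, completes. Q0=[] Q1=[] Q2=[P1,P2]
t=26-34: P1@Q2 runs 8, rem=0, completes. Q0=[] Q1=[] Q2=[P2]
t=34-38: P2@Q2 runs 4, rem=0, completes. Q0=[] Q1=[] Q2=[]

Answer: 1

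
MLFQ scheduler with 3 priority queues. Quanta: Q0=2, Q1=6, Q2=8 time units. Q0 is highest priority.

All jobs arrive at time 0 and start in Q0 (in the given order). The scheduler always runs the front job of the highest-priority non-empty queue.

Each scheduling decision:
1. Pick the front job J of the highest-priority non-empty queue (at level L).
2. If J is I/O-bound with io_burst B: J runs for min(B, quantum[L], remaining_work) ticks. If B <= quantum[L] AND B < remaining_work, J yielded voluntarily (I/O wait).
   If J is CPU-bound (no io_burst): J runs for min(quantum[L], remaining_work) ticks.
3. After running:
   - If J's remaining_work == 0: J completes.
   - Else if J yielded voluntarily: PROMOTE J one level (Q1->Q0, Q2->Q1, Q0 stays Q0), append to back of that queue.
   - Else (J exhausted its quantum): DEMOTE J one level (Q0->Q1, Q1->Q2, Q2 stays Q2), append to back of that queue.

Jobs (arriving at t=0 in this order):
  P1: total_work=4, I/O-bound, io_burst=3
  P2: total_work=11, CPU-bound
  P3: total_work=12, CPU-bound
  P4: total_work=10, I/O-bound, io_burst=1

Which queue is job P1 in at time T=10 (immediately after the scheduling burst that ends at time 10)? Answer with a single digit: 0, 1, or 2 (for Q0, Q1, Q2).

Answer: 1

Derivation:
t=0-2: P1@Q0 runs 2, rem=2, quantum used, demote→Q1. Q0=[P2,P3,P4] Q1=[P1] Q2=[]
t=2-4: P2@Q0 runs 2, rem=9, quantum used, demote→Q1. Q0=[P3,P4] Q1=[P1,P2] Q2=[]
t=4-6: P3@Q0 runs 2, rem=10, quantum used, demote→Q1. Q0=[P4] Q1=[P1,P2,P3] Q2=[]
t=6-7: P4@Q0 runs 1, rem=9, I/O yield, promote→Q0. Q0=[P4] Q1=[P1,P2,P3] Q2=[]
t=7-8: P4@Q0 runs 1, rem=8, I/O yield, promote→Q0. Q0=[P4] Q1=[P1,P2,P3] Q2=[]
t=8-9: P4@Q0 runs 1, rem=7, I/O yield, promote→Q0. Q0=[P4] Q1=[P1,P2,P3] Q2=[]
t=9-10: P4@Q0 runs 1, rem=6, I/O yield, promote→Q0. Q0=[P4] Q1=[P1,P2,P3] Q2=[]
t=10-11: P4@Q0 runs 1, rem=5, I/O yield, promote→Q0. Q0=[P4] Q1=[P1,P2,P3] Q2=[]
t=11-12: P4@Q0 runs 1, rem=4, I/O yield, promote→Q0. Q0=[P4] Q1=[P1,P2,P3] Q2=[]
t=12-13: P4@Q0 runs 1, rem=3, I/O yield, promote→Q0. Q0=[P4] Q1=[P1,P2,P3] Q2=[]
t=13-14: P4@Q0 runs 1, rem=2, I/O yield, promote→Q0. Q0=[P4] Q1=[P1,P2,P3] Q2=[]
t=14-15: P4@Q0 runs 1, rem=1, I/O yield, promote→Q0. Q0=[P4] Q1=[P1,P2,P3] Q2=[]
t=15-16: P4@Q0 runs 1, rem=0, completes. Q0=[] Q1=[P1,P2,P3] Q2=[]
t=16-18: P1@Q1 runs 2, rem=0, completes. Q0=[] Q1=[P2,P3] Q2=[]
t=18-24: P2@Q1 runs 6, rem=3, quantum used, demote→Q2. Q0=[] Q1=[P3] Q2=[P2]
t=24-30: P3@Q1 runs 6, rem=4, quantum used, demote→Q2. Q0=[] Q1=[] Q2=[P2,P3]
t=30-33: P2@Q2 runs 3, rem=0, completes. Q0=[] Q1=[] Q2=[P3]
t=33-37: P3@Q2 runs 4, rem=0, completes. Q0=[] Q1=[] Q2=[]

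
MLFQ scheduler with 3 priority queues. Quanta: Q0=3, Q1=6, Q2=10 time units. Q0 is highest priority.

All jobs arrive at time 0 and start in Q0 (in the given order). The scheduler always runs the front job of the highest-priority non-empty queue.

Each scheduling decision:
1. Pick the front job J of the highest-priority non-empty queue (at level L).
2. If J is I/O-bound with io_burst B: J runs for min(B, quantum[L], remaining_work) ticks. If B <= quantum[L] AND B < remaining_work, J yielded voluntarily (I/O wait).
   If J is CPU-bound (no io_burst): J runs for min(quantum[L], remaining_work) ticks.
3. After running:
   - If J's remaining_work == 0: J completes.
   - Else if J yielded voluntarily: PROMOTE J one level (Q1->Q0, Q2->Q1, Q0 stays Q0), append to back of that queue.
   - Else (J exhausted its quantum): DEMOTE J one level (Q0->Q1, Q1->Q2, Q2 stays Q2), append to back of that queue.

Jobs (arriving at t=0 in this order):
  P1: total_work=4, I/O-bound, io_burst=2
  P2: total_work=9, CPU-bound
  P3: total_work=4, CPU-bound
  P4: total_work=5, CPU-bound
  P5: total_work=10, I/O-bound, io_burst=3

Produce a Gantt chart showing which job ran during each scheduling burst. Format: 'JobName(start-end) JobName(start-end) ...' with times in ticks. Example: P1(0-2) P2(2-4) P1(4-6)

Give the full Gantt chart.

t=0-2: P1@Q0 runs 2, rem=2, I/O yield, promote→Q0. Q0=[P2,P3,P4,P5,P1] Q1=[] Q2=[]
t=2-5: P2@Q0 runs 3, rem=6, quantum used, demote→Q1. Q0=[P3,P4,P5,P1] Q1=[P2] Q2=[]
t=5-8: P3@Q0 runs 3, rem=1, quantum used, demote→Q1. Q0=[P4,P5,P1] Q1=[P2,P3] Q2=[]
t=8-11: P4@Q0 runs 3, rem=2, quantum used, demote→Q1. Q0=[P5,P1] Q1=[P2,P3,P4] Q2=[]
t=11-14: P5@Q0 runs 3, rem=7, I/O yield, promote→Q0. Q0=[P1,P5] Q1=[P2,P3,P4] Q2=[]
t=14-16: P1@Q0 runs 2, rem=0, completes. Q0=[P5] Q1=[P2,P3,P4] Q2=[]
t=16-19: P5@Q0 runs 3, rem=4, I/O yield, promote→Q0. Q0=[P5] Q1=[P2,P3,P4] Q2=[]
t=19-22: P5@Q0 runs 3, rem=1, I/O yield, promote→Q0. Q0=[P5] Q1=[P2,P3,P4] Q2=[]
t=22-23: P5@Q0 runs 1, rem=0, completes. Q0=[] Q1=[P2,P3,P4] Q2=[]
t=23-29: P2@Q1 runs 6, rem=0, completes. Q0=[] Q1=[P3,P4] Q2=[]
t=29-30: P3@Q1 runs 1, rem=0, completes. Q0=[] Q1=[P4] Q2=[]
t=30-32: P4@Q1 runs 2, rem=0, completes. Q0=[] Q1=[] Q2=[]

Answer: P1(0-2) P2(2-5) P3(5-8) P4(8-11) P5(11-14) P1(14-16) P5(16-19) P5(19-22) P5(22-23) P2(23-29) P3(29-30) P4(30-32)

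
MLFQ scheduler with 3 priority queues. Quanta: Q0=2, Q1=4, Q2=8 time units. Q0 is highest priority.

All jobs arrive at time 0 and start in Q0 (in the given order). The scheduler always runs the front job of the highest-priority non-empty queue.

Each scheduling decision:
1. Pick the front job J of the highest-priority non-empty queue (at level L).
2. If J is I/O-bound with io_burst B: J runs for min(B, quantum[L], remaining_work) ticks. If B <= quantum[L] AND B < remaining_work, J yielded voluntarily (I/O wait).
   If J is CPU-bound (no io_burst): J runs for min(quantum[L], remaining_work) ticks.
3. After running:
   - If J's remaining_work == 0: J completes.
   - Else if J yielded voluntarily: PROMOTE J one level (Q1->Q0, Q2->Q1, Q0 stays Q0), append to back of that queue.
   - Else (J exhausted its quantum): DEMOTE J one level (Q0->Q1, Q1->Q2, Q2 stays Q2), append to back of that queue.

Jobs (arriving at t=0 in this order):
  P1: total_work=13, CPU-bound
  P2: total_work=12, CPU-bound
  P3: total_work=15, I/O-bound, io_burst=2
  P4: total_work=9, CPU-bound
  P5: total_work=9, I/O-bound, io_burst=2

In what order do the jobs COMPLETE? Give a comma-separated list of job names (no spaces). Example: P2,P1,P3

t=0-2: P1@Q0 runs 2, rem=11, quantum used, demote→Q1. Q0=[P2,P3,P4,P5] Q1=[P1] Q2=[]
t=2-4: P2@Q0 runs 2, rem=10, quantum used, demote→Q1. Q0=[P3,P4,P5] Q1=[P1,P2] Q2=[]
t=4-6: P3@Q0 runs 2, rem=13, I/O yield, promote→Q0. Q0=[P4,P5,P3] Q1=[P1,P2] Q2=[]
t=6-8: P4@Q0 runs 2, rem=7, quantum used, demote→Q1. Q0=[P5,P3] Q1=[P1,P2,P4] Q2=[]
t=8-10: P5@Q0 runs 2, rem=7, I/O yield, promote→Q0. Q0=[P3,P5] Q1=[P1,P2,P4] Q2=[]
t=10-12: P3@Q0 runs 2, rem=11, I/O yield, promote→Q0. Q0=[P5,P3] Q1=[P1,P2,P4] Q2=[]
t=12-14: P5@Q0 runs 2, rem=5, I/O yield, promote→Q0. Q0=[P3,P5] Q1=[P1,P2,P4] Q2=[]
t=14-16: P3@Q0 runs 2, rem=9, I/O yield, promote→Q0. Q0=[P5,P3] Q1=[P1,P2,P4] Q2=[]
t=16-18: P5@Q0 runs 2, rem=3, I/O yield, promote→Q0. Q0=[P3,P5] Q1=[P1,P2,P4] Q2=[]
t=18-20: P3@Q0 runs 2, rem=7, I/O yield, promote→Q0. Q0=[P5,P3] Q1=[P1,P2,P4] Q2=[]
t=20-22: P5@Q0 runs 2, rem=1, I/O yield, promote→Q0. Q0=[P3,P5] Q1=[P1,P2,P4] Q2=[]
t=22-24: P3@Q0 runs 2, rem=5, I/O yield, promote→Q0. Q0=[P5,P3] Q1=[P1,P2,P4] Q2=[]
t=24-25: P5@Q0 runs 1, rem=0, completes. Q0=[P3] Q1=[P1,P2,P4] Q2=[]
t=25-27: P3@Q0 runs 2, rem=3, I/O yield, promote→Q0. Q0=[P3] Q1=[P1,P2,P4] Q2=[]
t=27-29: P3@Q0 runs 2, rem=1, I/O yield, promote→Q0. Q0=[P3] Q1=[P1,P2,P4] Q2=[]
t=29-30: P3@Q0 runs 1, rem=0, completes. Q0=[] Q1=[P1,P2,P4] Q2=[]
t=30-34: P1@Q1 runs 4, rem=7, quantum used, demote→Q2. Q0=[] Q1=[P2,P4] Q2=[P1]
t=34-38: P2@Q1 runs 4, rem=6, quantum used, demote→Q2. Q0=[] Q1=[P4] Q2=[P1,P2]
t=38-42: P4@Q1 runs 4, rem=3, quantum used, demote→Q2. Q0=[] Q1=[] Q2=[P1,P2,P4]
t=42-49: P1@Q2 runs 7, rem=0, completes. Q0=[] Q1=[] Q2=[P2,P4]
t=49-55: P2@Q2 runs 6, rem=0, completes. Q0=[] Q1=[] Q2=[P4]
t=55-58: P4@Q2 runs 3, rem=0, completes. Q0=[] Q1=[] Q2=[]

Answer: P5,P3,P1,P2,P4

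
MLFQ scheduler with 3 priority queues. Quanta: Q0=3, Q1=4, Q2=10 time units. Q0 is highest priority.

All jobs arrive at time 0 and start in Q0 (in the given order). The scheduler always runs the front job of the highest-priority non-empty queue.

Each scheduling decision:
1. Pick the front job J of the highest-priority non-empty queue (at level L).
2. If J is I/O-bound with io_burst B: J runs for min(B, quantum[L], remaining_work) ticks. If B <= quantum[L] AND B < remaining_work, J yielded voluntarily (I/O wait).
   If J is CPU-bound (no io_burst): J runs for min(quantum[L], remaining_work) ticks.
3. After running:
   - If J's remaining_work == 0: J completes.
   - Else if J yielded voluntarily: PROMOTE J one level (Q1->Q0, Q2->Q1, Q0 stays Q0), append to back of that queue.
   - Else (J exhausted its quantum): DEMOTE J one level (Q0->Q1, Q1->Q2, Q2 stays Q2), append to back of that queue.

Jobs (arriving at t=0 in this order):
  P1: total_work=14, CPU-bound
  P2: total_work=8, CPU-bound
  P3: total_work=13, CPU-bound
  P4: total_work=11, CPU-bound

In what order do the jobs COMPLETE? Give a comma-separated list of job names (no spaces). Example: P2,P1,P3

Answer: P1,P2,P3,P4

Derivation:
t=0-3: P1@Q0 runs 3, rem=11, quantum used, demote→Q1. Q0=[P2,P3,P4] Q1=[P1] Q2=[]
t=3-6: P2@Q0 runs 3, rem=5, quantum used, demote→Q1. Q0=[P3,P4] Q1=[P1,P2] Q2=[]
t=6-9: P3@Q0 runs 3, rem=10, quantum used, demote→Q1. Q0=[P4] Q1=[P1,P2,P3] Q2=[]
t=9-12: P4@Q0 runs 3, rem=8, quantum used, demote→Q1. Q0=[] Q1=[P1,P2,P3,P4] Q2=[]
t=12-16: P1@Q1 runs 4, rem=7, quantum used, demote→Q2. Q0=[] Q1=[P2,P3,P4] Q2=[P1]
t=16-20: P2@Q1 runs 4, rem=1, quantum used, demote→Q2. Q0=[] Q1=[P3,P4] Q2=[P1,P2]
t=20-24: P3@Q1 runs 4, rem=6, quantum used, demote→Q2. Q0=[] Q1=[P4] Q2=[P1,P2,P3]
t=24-28: P4@Q1 runs 4, rem=4, quantum used, demote→Q2. Q0=[] Q1=[] Q2=[P1,P2,P3,P4]
t=28-35: P1@Q2 runs 7, rem=0, completes. Q0=[] Q1=[] Q2=[P2,P3,P4]
t=35-36: P2@Q2 runs 1, rem=0, completes. Q0=[] Q1=[] Q2=[P3,P4]
t=36-42: P3@Q2 runs 6, rem=0, completes. Q0=[] Q1=[] Q2=[P4]
t=42-46: P4@Q2 runs 4, rem=0, completes. Q0=[] Q1=[] Q2=[]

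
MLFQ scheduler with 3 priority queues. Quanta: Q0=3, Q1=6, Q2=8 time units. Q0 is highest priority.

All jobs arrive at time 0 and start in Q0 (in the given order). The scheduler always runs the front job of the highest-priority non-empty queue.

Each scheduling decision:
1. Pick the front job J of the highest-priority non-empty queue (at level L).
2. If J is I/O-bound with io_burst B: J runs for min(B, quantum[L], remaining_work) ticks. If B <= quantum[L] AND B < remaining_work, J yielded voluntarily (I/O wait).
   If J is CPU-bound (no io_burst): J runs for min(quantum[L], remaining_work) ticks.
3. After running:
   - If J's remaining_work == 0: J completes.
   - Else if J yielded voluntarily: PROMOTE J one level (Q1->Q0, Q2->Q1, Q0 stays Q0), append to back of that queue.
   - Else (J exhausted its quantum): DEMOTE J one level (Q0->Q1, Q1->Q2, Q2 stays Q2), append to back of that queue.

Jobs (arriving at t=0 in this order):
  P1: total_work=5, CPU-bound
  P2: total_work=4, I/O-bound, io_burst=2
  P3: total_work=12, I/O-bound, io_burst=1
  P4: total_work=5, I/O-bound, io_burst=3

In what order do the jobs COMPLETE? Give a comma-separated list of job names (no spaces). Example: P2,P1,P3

Answer: P2,P4,P3,P1

Derivation:
t=0-3: P1@Q0 runs 3, rem=2, quantum used, demote→Q1. Q0=[P2,P3,P4] Q1=[P1] Q2=[]
t=3-5: P2@Q0 runs 2, rem=2, I/O yield, promote→Q0. Q0=[P3,P4,P2] Q1=[P1] Q2=[]
t=5-6: P3@Q0 runs 1, rem=11, I/O yield, promote→Q0. Q0=[P4,P2,P3] Q1=[P1] Q2=[]
t=6-9: P4@Q0 runs 3, rem=2, I/O yield, promote→Q0. Q0=[P2,P3,P4] Q1=[P1] Q2=[]
t=9-11: P2@Q0 runs 2, rem=0, completes. Q0=[P3,P4] Q1=[P1] Q2=[]
t=11-12: P3@Q0 runs 1, rem=10, I/O yield, promote→Q0. Q0=[P4,P3] Q1=[P1] Q2=[]
t=12-14: P4@Q0 runs 2, rem=0, completes. Q0=[P3] Q1=[P1] Q2=[]
t=14-15: P3@Q0 runs 1, rem=9, I/O yield, promote→Q0. Q0=[P3] Q1=[P1] Q2=[]
t=15-16: P3@Q0 runs 1, rem=8, I/O yield, promote→Q0. Q0=[P3] Q1=[P1] Q2=[]
t=16-17: P3@Q0 runs 1, rem=7, I/O yield, promote→Q0. Q0=[P3] Q1=[P1] Q2=[]
t=17-18: P3@Q0 runs 1, rem=6, I/O yield, promote→Q0. Q0=[P3] Q1=[P1] Q2=[]
t=18-19: P3@Q0 runs 1, rem=5, I/O yield, promote→Q0. Q0=[P3] Q1=[P1] Q2=[]
t=19-20: P3@Q0 runs 1, rem=4, I/O yield, promote→Q0. Q0=[P3] Q1=[P1] Q2=[]
t=20-21: P3@Q0 runs 1, rem=3, I/O yield, promote→Q0. Q0=[P3] Q1=[P1] Q2=[]
t=21-22: P3@Q0 runs 1, rem=2, I/O yield, promote→Q0. Q0=[P3] Q1=[P1] Q2=[]
t=22-23: P3@Q0 runs 1, rem=1, I/O yield, promote→Q0. Q0=[P3] Q1=[P1] Q2=[]
t=23-24: P3@Q0 runs 1, rem=0, completes. Q0=[] Q1=[P1] Q2=[]
t=24-26: P1@Q1 runs 2, rem=0, completes. Q0=[] Q1=[] Q2=[]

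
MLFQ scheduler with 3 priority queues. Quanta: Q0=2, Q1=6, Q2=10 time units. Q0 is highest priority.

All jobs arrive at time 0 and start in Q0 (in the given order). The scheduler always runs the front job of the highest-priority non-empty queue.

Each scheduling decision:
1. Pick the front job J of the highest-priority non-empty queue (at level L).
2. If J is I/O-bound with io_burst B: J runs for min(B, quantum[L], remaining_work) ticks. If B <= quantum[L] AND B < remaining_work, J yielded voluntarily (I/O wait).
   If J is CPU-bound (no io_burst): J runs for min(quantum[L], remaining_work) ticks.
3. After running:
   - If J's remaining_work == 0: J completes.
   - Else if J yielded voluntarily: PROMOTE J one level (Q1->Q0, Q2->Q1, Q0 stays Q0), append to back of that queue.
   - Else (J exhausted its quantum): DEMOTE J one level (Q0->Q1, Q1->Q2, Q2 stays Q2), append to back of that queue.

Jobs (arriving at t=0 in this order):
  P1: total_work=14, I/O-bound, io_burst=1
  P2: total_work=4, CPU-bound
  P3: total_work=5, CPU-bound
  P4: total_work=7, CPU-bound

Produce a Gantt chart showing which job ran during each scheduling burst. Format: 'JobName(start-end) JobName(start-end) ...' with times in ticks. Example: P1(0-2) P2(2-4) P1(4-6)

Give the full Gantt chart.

Answer: P1(0-1) P2(1-3) P3(3-5) P4(5-7) P1(7-8) P1(8-9) P1(9-10) P1(10-11) P1(11-12) P1(12-13) P1(13-14) P1(14-15) P1(15-16) P1(16-17) P1(17-18) P1(18-19) P1(19-20) P2(20-22) P3(22-25) P4(25-30)

Derivation:
t=0-1: P1@Q0 runs 1, rem=13, I/O yield, promote→Q0. Q0=[P2,P3,P4,P1] Q1=[] Q2=[]
t=1-3: P2@Q0 runs 2, rem=2, quantum used, demote→Q1. Q0=[P3,P4,P1] Q1=[P2] Q2=[]
t=3-5: P3@Q0 runs 2, rem=3, quantum used, demote→Q1. Q0=[P4,P1] Q1=[P2,P3] Q2=[]
t=5-7: P4@Q0 runs 2, rem=5, quantum used, demote→Q1. Q0=[P1] Q1=[P2,P3,P4] Q2=[]
t=7-8: P1@Q0 runs 1, rem=12, I/O yield, promote→Q0. Q0=[P1] Q1=[P2,P3,P4] Q2=[]
t=8-9: P1@Q0 runs 1, rem=11, I/O yield, promote→Q0. Q0=[P1] Q1=[P2,P3,P4] Q2=[]
t=9-10: P1@Q0 runs 1, rem=10, I/O yield, promote→Q0. Q0=[P1] Q1=[P2,P3,P4] Q2=[]
t=10-11: P1@Q0 runs 1, rem=9, I/O yield, promote→Q0. Q0=[P1] Q1=[P2,P3,P4] Q2=[]
t=11-12: P1@Q0 runs 1, rem=8, I/O yield, promote→Q0. Q0=[P1] Q1=[P2,P3,P4] Q2=[]
t=12-13: P1@Q0 runs 1, rem=7, I/O yield, promote→Q0. Q0=[P1] Q1=[P2,P3,P4] Q2=[]
t=13-14: P1@Q0 runs 1, rem=6, I/O yield, promote→Q0. Q0=[P1] Q1=[P2,P3,P4] Q2=[]
t=14-15: P1@Q0 runs 1, rem=5, I/O yield, promote→Q0. Q0=[P1] Q1=[P2,P3,P4] Q2=[]
t=15-16: P1@Q0 runs 1, rem=4, I/O yield, promote→Q0. Q0=[P1] Q1=[P2,P3,P4] Q2=[]
t=16-17: P1@Q0 runs 1, rem=3, I/O yield, promote→Q0. Q0=[P1] Q1=[P2,P3,P4] Q2=[]
t=17-18: P1@Q0 runs 1, rem=2, I/O yield, promote→Q0. Q0=[P1] Q1=[P2,P3,P4] Q2=[]
t=18-19: P1@Q0 runs 1, rem=1, I/O yield, promote→Q0. Q0=[P1] Q1=[P2,P3,P4] Q2=[]
t=19-20: P1@Q0 runs 1, rem=0, completes. Q0=[] Q1=[P2,P3,P4] Q2=[]
t=20-22: P2@Q1 runs 2, rem=0, completes. Q0=[] Q1=[P3,P4] Q2=[]
t=22-25: P3@Q1 runs 3, rem=0, completes. Q0=[] Q1=[P4] Q2=[]
t=25-30: P4@Q1 runs 5, rem=0, completes. Q0=[] Q1=[] Q2=[]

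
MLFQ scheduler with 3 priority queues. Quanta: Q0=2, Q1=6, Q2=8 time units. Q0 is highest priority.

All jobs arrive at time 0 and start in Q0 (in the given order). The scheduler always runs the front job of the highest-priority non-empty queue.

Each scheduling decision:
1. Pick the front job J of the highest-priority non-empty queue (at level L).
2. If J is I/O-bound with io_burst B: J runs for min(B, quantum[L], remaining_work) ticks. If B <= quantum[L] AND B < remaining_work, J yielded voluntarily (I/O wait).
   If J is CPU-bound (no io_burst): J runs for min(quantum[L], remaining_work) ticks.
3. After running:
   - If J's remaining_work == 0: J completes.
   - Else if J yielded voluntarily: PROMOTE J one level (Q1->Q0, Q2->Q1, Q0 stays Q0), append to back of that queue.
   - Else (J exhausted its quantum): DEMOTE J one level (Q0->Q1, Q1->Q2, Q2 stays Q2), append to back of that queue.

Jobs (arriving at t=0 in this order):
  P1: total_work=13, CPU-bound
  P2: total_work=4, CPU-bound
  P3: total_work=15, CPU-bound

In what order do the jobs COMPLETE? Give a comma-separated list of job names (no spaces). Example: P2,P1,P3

t=0-2: P1@Q0 runs 2, rem=11, quantum used, demote→Q1. Q0=[P2,P3] Q1=[P1] Q2=[]
t=2-4: P2@Q0 runs 2, rem=2, quantum used, demote→Q1. Q0=[P3] Q1=[P1,P2] Q2=[]
t=4-6: P3@Q0 runs 2, rem=13, quantum used, demote→Q1. Q0=[] Q1=[P1,P2,P3] Q2=[]
t=6-12: P1@Q1 runs 6, rem=5, quantum used, demote→Q2. Q0=[] Q1=[P2,P3] Q2=[P1]
t=12-14: P2@Q1 runs 2, rem=0, completes. Q0=[] Q1=[P3] Q2=[P1]
t=14-20: P3@Q1 runs 6, rem=7, quantum used, demote→Q2. Q0=[] Q1=[] Q2=[P1,P3]
t=20-25: P1@Q2 runs 5, rem=0, completes. Q0=[] Q1=[] Q2=[P3]
t=25-32: P3@Q2 runs 7, rem=0, completes. Q0=[] Q1=[] Q2=[]

Answer: P2,P1,P3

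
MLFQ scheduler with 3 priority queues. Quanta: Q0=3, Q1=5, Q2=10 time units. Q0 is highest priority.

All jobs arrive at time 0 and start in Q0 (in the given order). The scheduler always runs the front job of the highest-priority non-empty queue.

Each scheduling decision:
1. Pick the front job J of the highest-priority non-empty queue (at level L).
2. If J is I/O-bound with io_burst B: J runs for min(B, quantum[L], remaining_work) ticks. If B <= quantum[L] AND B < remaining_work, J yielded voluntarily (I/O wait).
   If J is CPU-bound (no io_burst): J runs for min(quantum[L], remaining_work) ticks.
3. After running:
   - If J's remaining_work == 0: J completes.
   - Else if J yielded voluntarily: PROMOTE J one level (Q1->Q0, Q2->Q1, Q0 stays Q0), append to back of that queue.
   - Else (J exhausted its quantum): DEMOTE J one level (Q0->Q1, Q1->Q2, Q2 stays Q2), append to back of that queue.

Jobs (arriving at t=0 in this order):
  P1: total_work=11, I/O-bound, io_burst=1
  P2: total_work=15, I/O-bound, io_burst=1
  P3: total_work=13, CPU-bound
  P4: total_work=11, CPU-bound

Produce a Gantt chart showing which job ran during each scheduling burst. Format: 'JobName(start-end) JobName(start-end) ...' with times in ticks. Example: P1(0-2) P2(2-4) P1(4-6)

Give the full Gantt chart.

t=0-1: P1@Q0 runs 1, rem=10, I/O yield, promote→Q0. Q0=[P2,P3,P4,P1] Q1=[] Q2=[]
t=1-2: P2@Q0 runs 1, rem=14, I/O yield, promote→Q0. Q0=[P3,P4,P1,P2] Q1=[] Q2=[]
t=2-5: P3@Q0 runs 3, rem=10, quantum used, demote→Q1. Q0=[P4,P1,P2] Q1=[P3] Q2=[]
t=5-8: P4@Q0 runs 3, rem=8, quantum used, demote→Q1. Q0=[P1,P2] Q1=[P3,P4] Q2=[]
t=8-9: P1@Q0 runs 1, rem=9, I/O yield, promote→Q0. Q0=[P2,P1] Q1=[P3,P4] Q2=[]
t=9-10: P2@Q0 runs 1, rem=13, I/O yield, promote→Q0. Q0=[P1,P2] Q1=[P3,P4] Q2=[]
t=10-11: P1@Q0 runs 1, rem=8, I/O yield, promote→Q0. Q0=[P2,P1] Q1=[P3,P4] Q2=[]
t=11-12: P2@Q0 runs 1, rem=12, I/O yield, promote→Q0. Q0=[P1,P2] Q1=[P3,P4] Q2=[]
t=12-13: P1@Q0 runs 1, rem=7, I/O yield, promote→Q0. Q0=[P2,P1] Q1=[P3,P4] Q2=[]
t=13-14: P2@Q0 runs 1, rem=11, I/O yield, promote→Q0. Q0=[P1,P2] Q1=[P3,P4] Q2=[]
t=14-15: P1@Q0 runs 1, rem=6, I/O yield, promote→Q0. Q0=[P2,P1] Q1=[P3,P4] Q2=[]
t=15-16: P2@Q0 runs 1, rem=10, I/O yield, promote→Q0. Q0=[P1,P2] Q1=[P3,P4] Q2=[]
t=16-17: P1@Q0 runs 1, rem=5, I/O yield, promote→Q0. Q0=[P2,P1] Q1=[P3,P4] Q2=[]
t=17-18: P2@Q0 runs 1, rem=9, I/O yield, promote→Q0. Q0=[P1,P2] Q1=[P3,P4] Q2=[]
t=18-19: P1@Q0 runs 1, rem=4, I/O yield, promote→Q0. Q0=[P2,P1] Q1=[P3,P4] Q2=[]
t=19-20: P2@Q0 runs 1, rem=8, I/O yield, promote→Q0. Q0=[P1,P2] Q1=[P3,P4] Q2=[]
t=20-21: P1@Q0 runs 1, rem=3, I/O yield, promote→Q0. Q0=[P2,P1] Q1=[P3,P4] Q2=[]
t=21-22: P2@Q0 runs 1, rem=7, I/O yield, promote→Q0. Q0=[P1,P2] Q1=[P3,P4] Q2=[]
t=22-23: P1@Q0 runs 1, rem=2, I/O yield, promote→Q0. Q0=[P2,P1] Q1=[P3,P4] Q2=[]
t=23-24: P2@Q0 runs 1, rem=6, I/O yield, promote→Q0. Q0=[P1,P2] Q1=[P3,P4] Q2=[]
t=24-25: P1@Q0 runs 1, rem=1, I/O yield, promote→Q0. Q0=[P2,P1] Q1=[P3,P4] Q2=[]
t=25-26: P2@Q0 runs 1, rem=5, I/O yield, promote→Q0. Q0=[P1,P2] Q1=[P3,P4] Q2=[]
t=26-27: P1@Q0 runs 1, rem=0, completes. Q0=[P2] Q1=[P3,P4] Q2=[]
t=27-28: P2@Q0 runs 1, rem=4, I/O yield, promote→Q0. Q0=[P2] Q1=[P3,P4] Q2=[]
t=28-29: P2@Q0 runs 1, rem=3, I/O yield, promote→Q0. Q0=[P2] Q1=[P3,P4] Q2=[]
t=29-30: P2@Q0 runs 1, rem=2, I/O yield, promote→Q0. Q0=[P2] Q1=[P3,P4] Q2=[]
t=30-31: P2@Q0 runs 1, rem=1, I/O yield, promote→Q0. Q0=[P2] Q1=[P3,P4] Q2=[]
t=31-32: P2@Q0 runs 1, rem=0, completes. Q0=[] Q1=[P3,P4] Q2=[]
t=32-37: P3@Q1 runs 5, rem=5, quantum used, demote→Q2. Q0=[] Q1=[P4] Q2=[P3]
t=37-42: P4@Q1 runs 5, rem=3, quantum used, demote→Q2. Q0=[] Q1=[] Q2=[P3,P4]
t=42-47: P3@Q2 runs 5, rem=0, completes. Q0=[] Q1=[] Q2=[P4]
t=47-50: P4@Q2 runs 3, rem=0, completes. Q0=[] Q1=[] Q2=[]

Answer: P1(0-1) P2(1-2) P3(2-5) P4(5-8) P1(8-9) P2(9-10) P1(10-11) P2(11-12) P1(12-13) P2(13-14) P1(14-15) P2(15-16) P1(16-17) P2(17-18) P1(18-19) P2(19-20) P1(20-21) P2(21-22) P1(22-23) P2(23-24) P1(24-25) P2(25-26) P1(26-27) P2(27-28) P2(28-29) P2(29-30) P2(30-31) P2(31-32) P3(32-37) P4(37-42) P3(42-47) P4(47-50)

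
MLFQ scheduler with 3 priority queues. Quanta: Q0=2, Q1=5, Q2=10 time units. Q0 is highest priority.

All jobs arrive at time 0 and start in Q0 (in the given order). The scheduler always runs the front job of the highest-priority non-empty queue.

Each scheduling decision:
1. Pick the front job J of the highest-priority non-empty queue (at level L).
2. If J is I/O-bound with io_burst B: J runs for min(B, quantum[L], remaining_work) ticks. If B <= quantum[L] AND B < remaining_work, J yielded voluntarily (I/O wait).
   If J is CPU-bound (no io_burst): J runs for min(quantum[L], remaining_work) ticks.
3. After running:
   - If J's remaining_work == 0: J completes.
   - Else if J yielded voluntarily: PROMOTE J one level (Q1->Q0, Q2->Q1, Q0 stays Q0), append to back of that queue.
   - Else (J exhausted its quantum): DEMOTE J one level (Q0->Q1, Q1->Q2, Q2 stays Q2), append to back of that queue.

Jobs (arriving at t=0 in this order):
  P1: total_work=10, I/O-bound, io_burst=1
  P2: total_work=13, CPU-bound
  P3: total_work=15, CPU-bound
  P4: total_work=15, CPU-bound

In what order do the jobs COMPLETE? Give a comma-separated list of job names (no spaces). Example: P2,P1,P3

Answer: P1,P2,P3,P4

Derivation:
t=0-1: P1@Q0 runs 1, rem=9, I/O yield, promote→Q0. Q0=[P2,P3,P4,P1] Q1=[] Q2=[]
t=1-3: P2@Q0 runs 2, rem=11, quantum used, demote→Q1. Q0=[P3,P4,P1] Q1=[P2] Q2=[]
t=3-5: P3@Q0 runs 2, rem=13, quantum used, demote→Q1. Q0=[P4,P1] Q1=[P2,P3] Q2=[]
t=5-7: P4@Q0 runs 2, rem=13, quantum used, demote→Q1. Q0=[P1] Q1=[P2,P3,P4] Q2=[]
t=7-8: P1@Q0 runs 1, rem=8, I/O yield, promote→Q0. Q0=[P1] Q1=[P2,P3,P4] Q2=[]
t=8-9: P1@Q0 runs 1, rem=7, I/O yield, promote→Q0. Q0=[P1] Q1=[P2,P3,P4] Q2=[]
t=9-10: P1@Q0 runs 1, rem=6, I/O yield, promote→Q0. Q0=[P1] Q1=[P2,P3,P4] Q2=[]
t=10-11: P1@Q0 runs 1, rem=5, I/O yield, promote→Q0. Q0=[P1] Q1=[P2,P3,P4] Q2=[]
t=11-12: P1@Q0 runs 1, rem=4, I/O yield, promote→Q0. Q0=[P1] Q1=[P2,P3,P4] Q2=[]
t=12-13: P1@Q0 runs 1, rem=3, I/O yield, promote→Q0. Q0=[P1] Q1=[P2,P3,P4] Q2=[]
t=13-14: P1@Q0 runs 1, rem=2, I/O yield, promote→Q0. Q0=[P1] Q1=[P2,P3,P4] Q2=[]
t=14-15: P1@Q0 runs 1, rem=1, I/O yield, promote→Q0. Q0=[P1] Q1=[P2,P3,P4] Q2=[]
t=15-16: P1@Q0 runs 1, rem=0, completes. Q0=[] Q1=[P2,P3,P4] Q2=[]
t=16-21: P2@Q1 runs 5, rem=6, quantum used, demote→Q2. Q0=[] Q1=[P3,P4] Q2=[P2]
t=21-26: P3@Q1 runs 5, rem=8, quantum used, demote→Q2. Q0=[] Q1=[P4] Q2=[P2,P3]
t=26-31: P4@Q1 runs 5, rem=8, quantum used, demote→Q2. Q0=[] Q1=[] Q2=[P2,P3,P4]
t=31-37: P2@Q2 runs 6, rem=0, completes. Q0=[] Q1=[] Q2=[P3,P4]
t=37-45: P3@Q2 runs 8, rem=0, completes. Q0=[] Q1=[] Q2=[P4]
t=45-53: P4@Q2 runs 8, rem=0, completes. Q0=[] Q1=[] Q2=[]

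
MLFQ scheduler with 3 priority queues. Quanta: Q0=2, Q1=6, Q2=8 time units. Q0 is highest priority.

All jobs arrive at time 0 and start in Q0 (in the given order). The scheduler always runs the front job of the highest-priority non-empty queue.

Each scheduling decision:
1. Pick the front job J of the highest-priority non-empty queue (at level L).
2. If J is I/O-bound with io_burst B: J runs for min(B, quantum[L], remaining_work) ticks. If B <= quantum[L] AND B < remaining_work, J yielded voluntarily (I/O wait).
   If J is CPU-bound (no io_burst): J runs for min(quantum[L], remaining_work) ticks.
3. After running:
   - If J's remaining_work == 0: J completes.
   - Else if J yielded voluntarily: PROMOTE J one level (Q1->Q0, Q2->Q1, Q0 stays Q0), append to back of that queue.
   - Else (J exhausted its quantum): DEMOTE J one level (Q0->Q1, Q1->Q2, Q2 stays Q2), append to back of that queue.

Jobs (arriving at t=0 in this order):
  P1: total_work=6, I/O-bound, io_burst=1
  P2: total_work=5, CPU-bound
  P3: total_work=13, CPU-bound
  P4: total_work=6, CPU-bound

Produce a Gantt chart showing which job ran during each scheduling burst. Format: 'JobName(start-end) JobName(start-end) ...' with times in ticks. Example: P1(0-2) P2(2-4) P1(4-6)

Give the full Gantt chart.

t=0-1: P1@Q0 runs 1, rem=5, I/O yield, promote→Q0. Q0=[P2,P3,P4,P1] Q1=[] Q2=[]
t=1-3: P2@Q0 runs 2, rem=3, quantum used, demote→Q1. Q0=[P3,P4,P1] Q1=[P2] Q2=[]
t=3-5: P3@Q0 runs 2, rem=11, quantum used, demote→Q1. Q0=[P4,P1] Q1=[P2,P3] Q2=[]
t=5-7: P4@Q0 runs 2, rem=4, quantum used, demote→Q1. Q0=[P1] Q1=[P2,P3,P4] Q2=[]
t=7-8: P1@Q0 runs 1, rem=4, I/O yield, promote→Q0. Q0=[P1] Q1=[P2,P3,P4] Q2=[]
t=8-9: P1@Q0 runs 1, rem=3, I/O yield, promote→Q0. Q0=[P1] Q1=[P2,P3,P4] Q2=[]
t=9-10: P1@Q0 runs 1, rem=2, I/O yield, promote→Q0. Q0=[P1] Q1=[P2,P3,P4] Q2=[]
t=10-11: P1@Q0 runs 1, rem=1, I/O yield, promote→Q0. Q0=[P1] Q1=[P2,P3,P4] Q2=[]
t=11-12: P1@Q0 runs 1, rem=0, completes. Q0=[] Q1=[P2,P3,P4] Q2=[]
t=12-15: P2@Q1 runs 3, rem=0, completes. Q0=[] Q1=[P3,P4] Q2=[]
t=15-21: P3@Q1 runs 6, rem=5, quantum used, demote→Q2. Q0=[] Q1=[P4] Q2=[P3]
t=21-25: P4@Q1 runs 4, rem=0, completes. Q0=[] Q1=[] Q2=[P3]
t=25-30: P3@Q2 runs 5, rem=0, completes. Q0=[] Q1=[] Q2=[]

Answer: P1(0-1) P2(1-3) P3(3-5) P4(5-7) P1(7-8) P1(8-9) P1(9-10) P1(10-11) P1(11-12) P2(12-15) P3(15-21) P4(21-25) P3(25-30)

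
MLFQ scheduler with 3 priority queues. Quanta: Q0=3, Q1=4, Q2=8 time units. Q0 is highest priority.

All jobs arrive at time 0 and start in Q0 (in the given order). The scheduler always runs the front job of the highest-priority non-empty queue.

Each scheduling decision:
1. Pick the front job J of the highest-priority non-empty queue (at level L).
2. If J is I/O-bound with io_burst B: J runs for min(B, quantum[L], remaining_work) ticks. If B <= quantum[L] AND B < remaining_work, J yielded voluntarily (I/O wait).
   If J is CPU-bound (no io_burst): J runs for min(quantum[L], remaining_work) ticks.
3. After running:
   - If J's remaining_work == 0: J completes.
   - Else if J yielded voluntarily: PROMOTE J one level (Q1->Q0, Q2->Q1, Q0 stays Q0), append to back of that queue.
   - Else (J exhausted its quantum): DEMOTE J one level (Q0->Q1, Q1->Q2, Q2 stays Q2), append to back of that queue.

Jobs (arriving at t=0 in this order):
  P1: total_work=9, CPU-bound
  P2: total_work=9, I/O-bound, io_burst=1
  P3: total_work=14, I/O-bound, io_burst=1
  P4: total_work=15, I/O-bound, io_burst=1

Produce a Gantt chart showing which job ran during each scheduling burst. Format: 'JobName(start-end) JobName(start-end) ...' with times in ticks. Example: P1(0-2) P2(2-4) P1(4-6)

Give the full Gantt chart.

t=0-3: P1@Q0 runs 3, rem=6, quantum used, demote→Q1. Q0=[P2,P3,P4] Q1=[P1] Q2=[]
t=3-4: P2@Q0 runs 1, rem=8, I/O yield, promote→Q0. Q0=[P3,P4,P2] Q1=[P1] Q2=[]
t=4-5: P3@Q0 runs 1, rem=13, I/O yield, promote→Q0. Q0=[P4,P2,P3] Q1=[P1] Q2=[]
t=5-6: P4@Q0 runs 1, rem=14, I/O yield, promote→Q0. Q0=[P2,P3,P4] Q1=[P1] Q2=[]
t=6-7: P2@Q0 runs 1, rem=7, I/O yield, promote→Q0. Q0=[P3,P4,P2] Q1=[P1] Q2=[]
t=7-8: P3@Q0 runs 1, rem=12, I/O yield, promote→Q0. Q0=[P4,P2,P3] Q1=[P1] Q2=[]
t=8-9: P4@Q0 runs 1, rem=13, I/O yield, promote→Q0. Q0=[P2,P3,P4] Q1=[P1] Q2=[]
t=9-10: P2@Q0 runs 1, rem=6, I/O yield, promote→Q0. Q0=[P3,P4,P2] Q1=[P1] Q2=[]
t=10-11: P3@Q0 runs 1, rem=11, I/O yield, promote→Q0. Q0=[P4,P2,P3] Q1=[P1] Q2=[]
t=11-12: P4@Q0 runs 1, rem=12, I/O yield, promote→Q0. Q0=[P2,P3,P4] Q1=[P1] Q2=[]
t=12-13: P2@Q0 runs 1, rem=5, I/O yield, promote→Q0. Q0=[P3,P4,P2] Q1=[P1] Q2=[]
t=13-14: P3@Q0 runs 1, rem=10, I/O yield, promote→Q0. Q0=[P4,P2,P3] Q1=[P1] Q2=[]
t=14-15: P4@Q0 runs 1, rem=11, I/O yield, promote→Q0. Q0=[P2,P3,P4] Q1=[P1] Q2=[]
t=15-16: P2@Q0 runs 1, rem=4, I/O yield, promote→Q0. Q0=[P3,P4,P2] Q1=[P1] Q2=[]
t=16-17: P3@Q0 runs 1, rem=9, I/O yield, promote→Q0. Q0=[P4,P2,P3] Q1=[P1] Q2=[]
t=17-18: P4@Q0 runs 1, rem=10, I/O yield, promote→Q0. Q0=[P2,P3,P4] Q1=[P1] Q2=[]
t=18-19: P2@Q0 runs 1, rem=3, I/O yield, promote→Q0. Q0=[P3,P4,P2] Q1=[P1] Q2=[]
t=19-20: P3@Q0 runs 1, rem=8, I/O yield, promote→Q0. Q0=[P4,P2,P3] Q1=[P1] Q2=[]
t=20-21: P4@Q0 runs 1, rem=9, I/O yield, promote→Q0. Q0=[P2,P3,P4] Q1=[P1] Q2=[]
t=21-22: P2@Q0 runs 1, rem=2, I/O yield, promote→Q0. Q0=[P3,P4,P2] Q1=[P1] Q2=[]
t=22-23: P3@Q0 runs 1, rem=7, I/O yield, promote→Q0. Q0=[P4,P2,P3] Q1=[P1] Q2=[]
t=23-24: P4@Q0 runs 1, rem=8, I/O yield, promote→Q0. Q0=[P2,P3,P4] Q1=[P1] Q2=[]
t=24-25: P2@Q0 runs 1, rem=1, I/O yield, promote→Q0. Q0=[P3,P4,P2] Q1=[P1] Q2=[]
t=25-26: P3@Q0 runs 1, rem=6, I/O yield, promote→Q0. Q0=[P4,P2,P3] Q1=[P1] Q2=[]
t=26-27: P4@Q0 runs 1, rem=7, I/O yield, promote→Q0. Q0=[P2,P3,P4] Q1=[P1] Q2=[]
t=27-28: P2@Q0 runs 1, rem=0, completes. Q0=[P3,P4] Q1=[P1] Q2=[]
t=28-29: P3@Q0 runs 1, rem=5, I/O yield, promote→Q0. Q0=[P4,P3] Q1=[P1] Q2=[]
t=29-30: P4@Q0 runs 1, rem=6, I/O yield, promote→Q0. Q0=[P3,P4] Q1=[P1] Q2=[]
t=30-31: P3@Q0 runs 1, rem=4, I/O yield, promote→Q0. Q0=[P4,P3] Q1=[P1] Q2=[]
t=31-32: P4@Q0 runs 1, rem=5, I/O yield, promote→Q0. Q0=[P3,P4] Q1=[P1] Q2=[]
t=32-33: P3@Q0 runs 1, rem=3, I/O yield, promote→Q0. Q0=[P4,P3] Q1=[P1] Q2=[]
t=33-34: P4@Q0 runs 1, rem=4, I/O yield, promote→Q0. Q0=[P3,P4] Q1=[P1] Q2=[]
t=34-35: P3@Q0 runs 1, rem=2, I/O yield, promote→Q0. Q0=[P4,P3] Q1=[P1] Q2=[]
t=35-36: P4@Q0 runs 1, rem=3, I/O yield, promote→Q0. Q0=[P3,P4] Q1=[P1] Q2=[]
t=36-37: P3@Q0 runs 1, rem=1, I/O yield, promote→Q0. Q0=[P4,P3] Q1=[P1] Q2=[]
t=37-38: P4@Q0 runs 1, rem=2, I/O yield, promote→Q0. Q0=[P3,P4] Q1=[P1] Q2=[]
t=38-39: P3@Q0 runs 1, rem=0, completes. Q0=[P4] Q1=[P1] Q2=[]
t=39-40: P4@Q0 runs 1, rem=1, I/O yield, promote→Q0. Q0=[P4] Q1=[P1] Q2=[]
t=40-41: P4@Q0 runs 1, rem=0, completes. Q0=[] Q1=[P1] Q2=[]
t=41-45: P1@Q1 runs 4, rem=2, quantum used, demote→Q2. Q0=[] Q1=[] Q2=[P1]
t=45-47: P1@Q2 runs 2, rem=0, completes. Q0=[] Q1=[] Q2=[]

Answer: P1(0-3) P2(3-4) P3(4-5) P4(5-6) P2(6-7) P3(7-8) P4(8-9) P2(9-10) P3(10-11) P4(11-12) P2(12-13) P3(13-14) P4(14-15) P2(15-16) P3(16-17) P4(17-18) P2(18-19) P3(19-20) P4(20-21) P2(21-22) P3(22-23) P4(23-24) P2(24-25) P3(25-26) P4(26-27) P2(27-28) P3(28-29) P4(29-30) P3(30-31) P4(31-32) P3(32-33) P4(33-34) P3(34-35) P4(35-36) P3(36-37) P4(37-38) P3(38-39) P4(39-40) P4(40-41) P1(41-45) P1(45-47)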